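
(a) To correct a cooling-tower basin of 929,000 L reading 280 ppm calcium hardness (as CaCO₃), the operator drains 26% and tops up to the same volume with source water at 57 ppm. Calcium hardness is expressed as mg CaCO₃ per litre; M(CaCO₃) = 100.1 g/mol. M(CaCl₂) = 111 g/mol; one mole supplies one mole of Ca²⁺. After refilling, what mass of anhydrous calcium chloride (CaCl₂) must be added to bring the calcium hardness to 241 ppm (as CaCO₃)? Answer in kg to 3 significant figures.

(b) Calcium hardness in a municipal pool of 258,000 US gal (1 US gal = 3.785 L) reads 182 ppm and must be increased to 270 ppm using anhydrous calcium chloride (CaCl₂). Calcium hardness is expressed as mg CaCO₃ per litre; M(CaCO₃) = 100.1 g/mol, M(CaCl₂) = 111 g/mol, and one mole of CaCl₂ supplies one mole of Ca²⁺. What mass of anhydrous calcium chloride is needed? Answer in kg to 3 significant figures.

(a) 19.6 kg; (b) 95.3 kg

(a) After draining 26% and refilling: 280 × 0.74 + 57 × 0.26 = 222.02 ppm.
(a) Deficit to target: 241 − 222.02 = 18.98 mg/L.
(a) As CaCO₃: 18.98 mg/L × 929,000 L = 17,630 g; ÷ 100.1 = 176.1 mol Ca²⁺.
(a) Mass: 176.1 × 111 = 19,550 g.

(b) Volume: 258,000 US gal × 3.785 L/gal = 976,530 L.
(b) Hardness to add: (270 − 182) = 88 mg/L as CaCO₃ × 976,530 L = 85,930 g as CaCO₃.
(b) Moles of Ca²⁺ (1 mol Ca²⁺ ≡ 1 mol CaCO₃): 85,930 / 100.1 g/mol = 858.5 mol.
(b) Mass of CaCl₂: 858.5 × 111 = 95,290 g.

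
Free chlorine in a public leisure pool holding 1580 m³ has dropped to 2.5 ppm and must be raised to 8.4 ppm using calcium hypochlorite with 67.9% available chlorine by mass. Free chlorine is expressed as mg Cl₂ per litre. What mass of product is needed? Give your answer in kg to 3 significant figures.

13.7 kg

Volume: 1580 m³ = 1,580,000 L.
Chlorine deficit: 8.4 − 2.5 = 5.9 ppm = 5.9 mg/L as Cl₂.
Cl₂ equivalent needed: 5.9 mg/L × 1,580,000 L = 9,322,000 mg = 9322 g.
Product at 67.9% available chlorine: 9322 / 0.679 = 13,730 g.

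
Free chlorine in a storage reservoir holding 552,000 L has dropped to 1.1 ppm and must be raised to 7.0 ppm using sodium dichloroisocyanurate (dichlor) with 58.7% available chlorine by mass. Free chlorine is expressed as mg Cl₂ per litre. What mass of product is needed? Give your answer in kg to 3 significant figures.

Chlorine deficit: 7.0 − 1.1 = 5.9 ppm = 5.9 mg/L as Cl₂.
Cl₂ equivalent needed: 5.9 mg/L × 552,000 L = 3,257,000 mg = 3257 g.
Product at 58.7% available chlorine: 3257 / 0.587 = 5548 g.

5.55 kg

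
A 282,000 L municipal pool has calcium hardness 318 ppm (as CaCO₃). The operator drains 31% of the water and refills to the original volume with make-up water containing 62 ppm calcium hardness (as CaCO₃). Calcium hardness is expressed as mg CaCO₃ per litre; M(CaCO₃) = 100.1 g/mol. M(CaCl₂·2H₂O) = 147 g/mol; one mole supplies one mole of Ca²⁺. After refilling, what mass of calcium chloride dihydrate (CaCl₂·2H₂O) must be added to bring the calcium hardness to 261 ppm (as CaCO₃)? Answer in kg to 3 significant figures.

9.26 kg

After draining 31% and refilling: 318 × 0.69 + 62 × 0.31 = 238.64 ppm.
Deficit to target: 261 − 238.64 = 22.36 mg/L.
As CaCO₃: 22.36 mg/L × 282,000 L = 6306 g; ÷ 100.1 = 62.99 mol Ca²⁺.
Mass: 62.99 × 147 = 9260 g.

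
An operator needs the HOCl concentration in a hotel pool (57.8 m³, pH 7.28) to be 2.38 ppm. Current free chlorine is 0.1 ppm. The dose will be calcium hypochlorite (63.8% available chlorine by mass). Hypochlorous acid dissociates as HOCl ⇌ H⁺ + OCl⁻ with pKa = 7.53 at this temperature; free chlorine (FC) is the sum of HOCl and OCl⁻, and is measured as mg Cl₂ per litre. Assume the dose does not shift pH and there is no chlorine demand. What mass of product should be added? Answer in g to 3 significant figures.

328 g

Volume: 57.8 m³ = 57,800 L.
[OCl⁻]/[HOCl] = 10^(pH − pKa) = 10^(7.28 − 7.53) = 0.5623; fraction as HOCl = 1/(1 + 0.5623) = 0.6401.
Free chlorine required for 2.38 ppm HOCl: 2.38 / 0.6401 = 3.718 ppm.
FC to add: 3.718 − 0.1 = 3.618 mg/L as Cl₂.
Cl₂ equivalent: 3.618 mg/L × 57,800 L = 209.1 g.
Product at 63.8% available Cl: 209.1 / 0.638 = 327.8 g.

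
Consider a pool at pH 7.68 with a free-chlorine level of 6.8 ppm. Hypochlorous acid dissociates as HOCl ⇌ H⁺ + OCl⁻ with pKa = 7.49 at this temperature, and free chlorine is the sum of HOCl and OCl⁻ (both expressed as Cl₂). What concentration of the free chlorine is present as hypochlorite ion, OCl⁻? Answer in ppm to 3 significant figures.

[OCl⁻]/[HOCl] = 10^(pH − pKa) = 10^(7.68 − 7.49) = 10^0.19 = 1.549.
Fraction as HOCl = 1 / (1 + 1.549) = 0.3923.
OCl⁻ = (1 − 0.3923) × 6.8 ppm = 4.132 ppm.

4.13 ppm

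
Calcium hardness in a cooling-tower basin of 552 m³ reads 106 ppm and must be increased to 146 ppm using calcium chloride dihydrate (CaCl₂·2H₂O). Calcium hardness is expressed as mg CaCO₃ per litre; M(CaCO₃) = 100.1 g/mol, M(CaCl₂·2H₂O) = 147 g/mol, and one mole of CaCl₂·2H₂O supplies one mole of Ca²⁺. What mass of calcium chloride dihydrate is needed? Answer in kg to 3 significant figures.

32.4 kg

Volume: 552 m³ = 552,000 L.
Hardness to add: (146 − 106) = 40 mg/L as CaCO₃ × 552,000 L = 22,080 g as CaCO₃.
Moles of Ca²⁺ (1 mol Ca²⁺ ≡ 1 mol CaCO₃): 22,080 / 100.1 g/mol = 220.6 mol.
Mass of CaCl₂·2H₂O: 220.6 × 147 = 32,430 g.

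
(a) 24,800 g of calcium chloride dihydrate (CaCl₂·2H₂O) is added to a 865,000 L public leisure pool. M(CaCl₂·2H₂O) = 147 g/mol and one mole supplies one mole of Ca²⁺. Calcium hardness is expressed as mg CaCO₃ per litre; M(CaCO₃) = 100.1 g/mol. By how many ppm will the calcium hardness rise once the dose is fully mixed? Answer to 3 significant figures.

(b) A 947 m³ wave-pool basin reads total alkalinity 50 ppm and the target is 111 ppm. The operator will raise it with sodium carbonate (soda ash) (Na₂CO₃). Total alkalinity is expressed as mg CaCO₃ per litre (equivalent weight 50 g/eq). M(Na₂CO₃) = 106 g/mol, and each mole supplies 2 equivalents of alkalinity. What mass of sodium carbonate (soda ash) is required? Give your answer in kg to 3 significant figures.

(a) 19.5 ppm; (b) 61.2 kg

(a) Moles of Ca²⁺: 24,800 g ÷ 147 g/mol = 168.7 mol.
(a) As CaCO₃: 168.7 mol × 100.1 g/mol = 16,890 g.
(a) Rise: 16,890 g / 865,000 L × 1000 = 19.52 mg/L.

(b) Volume: 947 m³ = 947,000 L.
(b) Alkalinity to add: (111 − 50) = 61 mg/L as CaCO₃ × 947,000 L = 57,770 g as CaCO₃.
(b) Equivalents: 57,770 g ÷ 50 g/eq = 1155 eq.
(b) Each mole of Na₂CO₃ supplies 2 eq, so 1155 / 2 = 577.7 mol.
(b) Mass: 577.7 mol × 106 g/mol = 61,230 g.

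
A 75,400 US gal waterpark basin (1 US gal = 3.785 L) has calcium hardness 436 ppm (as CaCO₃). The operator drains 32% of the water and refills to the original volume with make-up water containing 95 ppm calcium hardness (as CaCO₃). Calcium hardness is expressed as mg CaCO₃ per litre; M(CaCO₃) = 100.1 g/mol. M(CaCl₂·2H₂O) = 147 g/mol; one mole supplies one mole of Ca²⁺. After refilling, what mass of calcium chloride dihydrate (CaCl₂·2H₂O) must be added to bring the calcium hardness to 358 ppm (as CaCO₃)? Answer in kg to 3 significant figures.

Volume: 75,400 US gal × 3.785 L/gal = 285,389 L.
After draining 32% and refilling: 436 × 0.68 + 95 × 0.32 = 326.88 ppm.
Deficit to target: 358 − 326.88 = 31.12 mg/L.
As CaCO₃: 31.12 mg/L × 285,389 L = 8881 g; ÷ 100.1 = 88.72 mol Ca²⁺.
Mass: 88.72 × 147 = 13,040 g.

13.0 kg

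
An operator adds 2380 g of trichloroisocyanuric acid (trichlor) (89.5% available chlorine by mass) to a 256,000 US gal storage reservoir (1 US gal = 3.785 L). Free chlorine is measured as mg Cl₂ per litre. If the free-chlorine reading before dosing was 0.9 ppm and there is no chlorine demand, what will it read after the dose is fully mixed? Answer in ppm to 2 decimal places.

Volume: 256,000 US gal × 3.785 L/gal = 968,960 L.
Available chlorine delivered: 2380 g × 0.895 = 2130 g as Cl₂.
Concentration rise: 2130 g / 968,960 L = 2.198 mg/L = 2.20 ppm.
Final FC: 0.9 + 2.20 = 3.10 ppm.

3.10 ppm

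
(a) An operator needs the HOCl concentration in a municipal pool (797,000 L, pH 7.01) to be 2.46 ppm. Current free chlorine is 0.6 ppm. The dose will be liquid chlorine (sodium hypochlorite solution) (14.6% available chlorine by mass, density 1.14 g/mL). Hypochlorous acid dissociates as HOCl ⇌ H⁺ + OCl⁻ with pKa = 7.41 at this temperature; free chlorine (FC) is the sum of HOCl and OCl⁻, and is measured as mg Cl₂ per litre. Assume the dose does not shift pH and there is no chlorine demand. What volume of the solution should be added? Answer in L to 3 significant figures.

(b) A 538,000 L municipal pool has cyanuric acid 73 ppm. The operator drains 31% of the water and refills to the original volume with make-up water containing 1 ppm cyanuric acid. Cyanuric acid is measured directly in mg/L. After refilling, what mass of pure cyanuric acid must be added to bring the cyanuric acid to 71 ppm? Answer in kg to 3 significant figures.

(a) [OCl⁻]/[HOCl] = 10^(pH − pKa) = 10^(7.01 − 7.41) = 0.3981; fraction as HOCl = 1/(1 + 0.3981) = 0.7153.
(a) Free chlorine required for 2.46 ppm HOCl: 2.46 / 0.7153 = 3.439 ppm.
(a) FC to add: 3.439 − 0.6 = 2.839 mg/L as Cl₂.
(a) Cl₂ equivalent: 2.839 mg/L × 797,000 L = 2263 g.
(a) Product at 14.6% available Cl: 2263 / 0.146 = 15,500 g.
(a) Volume: 15,500 g ÷ 1.14 g/mL = 13,600 mL.

(b) After draining 31% and refilling: 73 × 0.69 + 1 × 0.31 = 50.68 ppm.
(b) Deficit to target: 71 − 50.68 = 20.32 mg/L.
(b) Mass: 20.32 mg/L × 538,000 L = 10,930 g cyanuric acid.

(a) 13.6 L; (b) 10.9 kg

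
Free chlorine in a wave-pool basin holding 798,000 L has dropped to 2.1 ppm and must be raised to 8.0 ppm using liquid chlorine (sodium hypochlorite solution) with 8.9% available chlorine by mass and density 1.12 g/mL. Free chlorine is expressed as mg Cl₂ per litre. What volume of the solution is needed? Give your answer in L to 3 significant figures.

47.2 L

Chlorine deficit: 8.0 − 2.1 = 5.9 ppm = 5.9 mg/L as Cl₂.
Cl₂ equivalent needed: 5.9 mg/L × 798,000 L = 4,708,000 mg = 4708 g.
Product at 8.9% available chlorine: 4708 / 0.089 = 52,900 g.
Volume at density 1.12 g/mL: 52,900 g ÷ 1.12 g/mL = 47,230 mL.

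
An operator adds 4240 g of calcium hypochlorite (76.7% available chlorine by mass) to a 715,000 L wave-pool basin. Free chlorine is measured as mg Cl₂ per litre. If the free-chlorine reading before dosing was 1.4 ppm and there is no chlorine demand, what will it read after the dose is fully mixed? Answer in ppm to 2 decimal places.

5.95 ppm

Available chlorine delivered: 4240 g × 0.767 = 3252 g as Cl₂.
Concentration rise: 3252 g / 715,000 L = 4.548 mg/L = 4.55 ppm.
Final FC: 1.4 + 4.55 = 5.95 ppm.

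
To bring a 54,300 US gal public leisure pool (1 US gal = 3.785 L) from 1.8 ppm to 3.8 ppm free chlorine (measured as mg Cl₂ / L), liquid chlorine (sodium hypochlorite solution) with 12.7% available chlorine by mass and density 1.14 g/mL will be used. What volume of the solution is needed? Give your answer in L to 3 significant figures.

2.84 L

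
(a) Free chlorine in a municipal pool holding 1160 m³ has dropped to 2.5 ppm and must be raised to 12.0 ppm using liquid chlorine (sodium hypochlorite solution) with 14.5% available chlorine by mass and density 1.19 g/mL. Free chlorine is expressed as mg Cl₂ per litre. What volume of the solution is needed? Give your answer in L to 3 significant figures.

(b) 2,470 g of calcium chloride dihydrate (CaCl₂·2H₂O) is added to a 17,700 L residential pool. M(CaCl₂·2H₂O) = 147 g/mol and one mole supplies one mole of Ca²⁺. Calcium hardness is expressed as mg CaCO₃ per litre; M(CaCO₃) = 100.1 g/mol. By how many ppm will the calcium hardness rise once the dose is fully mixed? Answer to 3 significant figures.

(a) 63.9 L; (b) 95.0 ppm

(a) Volume: 1160 m³ = 1,160,000 L.
(a) Chlorine deficit: 12.0 − 2.5 = 9.5 ppm = 9.5 mg/L as Cl₂.
(a) Cl₂ equivalent needed: 9.5 mg/L × 1,160,000 L = 11,020,000 mg = 11,020 g.
(a) Product at 14.5% available chlorine: 11,020 / 0.145 = 76,000 g.
(a) Volume at density 1.19 g/mL: 76,000 g ÷ 1.19 g/mL = 63,870 mL.

(b) Moles of Ca²⁺: 2,470 g ÷ 147 g/mol = 16.8 mol.
(b) As CaCO₃: 16.8 mol × 100.1 g/mol = 1682 g.
(b) Rise: 1682 g / 17,700 L × 1000 = 95.03 mg/L.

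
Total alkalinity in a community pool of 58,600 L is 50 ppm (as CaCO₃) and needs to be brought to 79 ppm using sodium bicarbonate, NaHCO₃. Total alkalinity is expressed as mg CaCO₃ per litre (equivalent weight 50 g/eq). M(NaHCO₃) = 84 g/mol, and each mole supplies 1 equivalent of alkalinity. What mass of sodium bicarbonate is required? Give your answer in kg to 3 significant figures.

2.85 kg

Alkalinity to add: (79 − 50) = 29 mg/L as CaCO₃ × 58,600 L = 1699 g as CaCO₃.
Equivalents: 1699 g ÷ 50 g/eq = 33.99 eq.
NaHCO₃ supplies 1 eq per mole → 33.99 mol.
Mass: 33.99 mol × 84 g/mol = 2855 g.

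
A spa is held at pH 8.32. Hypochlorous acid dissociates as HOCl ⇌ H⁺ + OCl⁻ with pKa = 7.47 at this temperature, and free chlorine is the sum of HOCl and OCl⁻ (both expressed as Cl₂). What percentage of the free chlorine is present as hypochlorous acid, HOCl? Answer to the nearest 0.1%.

12.4%

[OCl⁻]/[HOCl] = 10^(pH − pKa) = 10^(8.32 − 7.47) = 10^0.85 = 7.079.
Fraction as HOCl = 1 / (1 + 7.079) = 0.1238.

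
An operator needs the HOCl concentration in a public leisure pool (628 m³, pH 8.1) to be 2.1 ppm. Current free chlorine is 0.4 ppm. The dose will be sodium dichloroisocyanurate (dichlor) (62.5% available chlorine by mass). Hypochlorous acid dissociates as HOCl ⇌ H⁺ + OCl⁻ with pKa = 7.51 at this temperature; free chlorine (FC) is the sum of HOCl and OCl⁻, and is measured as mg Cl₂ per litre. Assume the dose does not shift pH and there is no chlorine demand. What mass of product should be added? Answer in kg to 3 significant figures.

9.92 kg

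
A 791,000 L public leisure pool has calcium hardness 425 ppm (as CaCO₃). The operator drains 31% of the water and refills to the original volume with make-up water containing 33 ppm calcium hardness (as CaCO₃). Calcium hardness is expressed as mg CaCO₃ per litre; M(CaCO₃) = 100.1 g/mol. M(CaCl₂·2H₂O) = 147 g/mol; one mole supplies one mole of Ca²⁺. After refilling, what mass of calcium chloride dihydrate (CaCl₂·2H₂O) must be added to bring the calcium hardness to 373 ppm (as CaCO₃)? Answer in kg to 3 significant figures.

After draining 31% and refilling: 425 × 0.69 + 33 × 0.31 = 303.48 ppm.
Deficit to target: 373 − 303.48 = 69.52 mg/L.
As CaCO₃: 69.52 mg/L × 791,000 L = 54,990 g; ÷ 100.1 = 549.4 mol Ca²⁺.
Mass: 549.4 × 147 = 80,760 g.

80.8 kg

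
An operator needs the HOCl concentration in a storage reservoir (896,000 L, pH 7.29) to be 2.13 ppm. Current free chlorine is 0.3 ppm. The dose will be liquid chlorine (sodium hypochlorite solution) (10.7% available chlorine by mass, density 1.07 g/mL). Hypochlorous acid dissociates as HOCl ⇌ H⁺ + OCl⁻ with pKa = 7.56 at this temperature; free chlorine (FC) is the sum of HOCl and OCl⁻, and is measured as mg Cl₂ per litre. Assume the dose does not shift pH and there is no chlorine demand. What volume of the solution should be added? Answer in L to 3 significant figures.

[OCl⁻]/[HOCl] = 10^(pH − pKa) = 10^(7.29 − 7.56) = 0.537; fraction as HOCl = 1/(1 + 0.537) = 0.6506.
Free chlorine required for 2.13 ppm HOCl: 2.13 / 0.6506 = 3.274 ppm.
FC to add: 3.274 − 0.3 = 2.974 mg/L as Cl₂.
Cl₂ equivalent: 2.974 mg/L × 896,000 L = 2665 g.
Product at 10.7% available Cl: 2665 / 0.107 = 24,900 g.
Volume: 24,900 g ÷ 1.07 g/mL = 23,270 mL.

23.3 L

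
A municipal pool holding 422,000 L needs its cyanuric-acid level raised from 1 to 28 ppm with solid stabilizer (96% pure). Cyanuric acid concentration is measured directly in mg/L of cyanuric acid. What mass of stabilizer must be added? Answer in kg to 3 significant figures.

CYA to add: (28 − 1) = 27 mg/L × 422,000 L = 11,390 g cyanuric acid.
At 96% purity: 11,390 / 0.96 = 11,870 g product.

11.9 kg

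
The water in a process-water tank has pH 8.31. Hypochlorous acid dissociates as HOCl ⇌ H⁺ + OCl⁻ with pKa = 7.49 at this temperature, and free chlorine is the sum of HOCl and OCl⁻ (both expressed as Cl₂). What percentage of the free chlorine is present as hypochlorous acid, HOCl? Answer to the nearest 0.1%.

13.1%

[OCl⁻]/[HOCl] = 10^(pH − pKa) = 10^(8.31 − 7.49) = 10^0.82 = 6.607.
Fraction as HOCl = 1 / (1 + 6.607) = 0.1315.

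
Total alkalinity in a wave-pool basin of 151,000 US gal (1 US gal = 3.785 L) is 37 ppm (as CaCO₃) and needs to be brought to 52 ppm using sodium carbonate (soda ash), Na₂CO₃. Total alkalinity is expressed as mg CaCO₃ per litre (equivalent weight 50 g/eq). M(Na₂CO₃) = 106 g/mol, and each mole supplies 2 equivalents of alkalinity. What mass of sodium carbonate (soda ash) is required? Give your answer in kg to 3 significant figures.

9.09 kg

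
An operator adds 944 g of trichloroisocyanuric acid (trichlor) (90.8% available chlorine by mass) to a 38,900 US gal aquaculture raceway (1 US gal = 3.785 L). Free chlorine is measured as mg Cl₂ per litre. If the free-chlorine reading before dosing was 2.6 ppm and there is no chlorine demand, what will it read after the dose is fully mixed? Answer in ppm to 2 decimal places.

8.42 ppm

Volume: 38,900 US gal × 3.785 L/gal = 147,236 L.
Available chlorine delivered: 944 g × 0.908 = 857.2 g as Cl₂.
Concentration rise: 857.2 g / 147,236 L = 5.822 mg/L = 5.82 ppm.
Final FC: 2.6 + 5.82 = 8.42 ppm.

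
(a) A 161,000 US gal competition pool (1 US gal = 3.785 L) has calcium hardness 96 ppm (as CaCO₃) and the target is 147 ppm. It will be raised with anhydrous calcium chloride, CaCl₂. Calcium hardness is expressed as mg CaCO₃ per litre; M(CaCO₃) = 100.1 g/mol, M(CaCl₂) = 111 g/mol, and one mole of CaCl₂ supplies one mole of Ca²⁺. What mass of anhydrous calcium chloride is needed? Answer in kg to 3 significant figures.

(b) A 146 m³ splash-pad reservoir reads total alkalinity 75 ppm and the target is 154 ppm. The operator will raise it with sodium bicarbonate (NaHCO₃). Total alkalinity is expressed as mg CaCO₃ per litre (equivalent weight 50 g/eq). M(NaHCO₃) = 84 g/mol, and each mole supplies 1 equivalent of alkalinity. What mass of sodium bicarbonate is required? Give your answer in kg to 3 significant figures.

(a) Volume: 161,000 US gal × 3.785 L/gal = 609,385 L.
(a) Hardness to add: (147 − 96) = 51 mg/L as CaCO₃ × 609,385 L = 31,080 g as CaCO₃.
(a) Moles of Ca²⁺ (1 mol Ca²⁺ ≡ 1 mol CaCO₃): 31,080 / 100.1 g/mol = 310.5 mol.
(a) Mass of CaCl₂: 310.5 × 111 = 34,460 g.

(b) Volume: 146 m³ = 146,000 L.
(b) Alkalinity to add: (154 − 75) = 79 mg/L as CaCO₃ × 146,000 L = 11,530 g as CaCO₃.
(b) Equivalents: 11,530 g ÷ 50 g/eq = 230.7 eq.
(b) NaHCO₃ supplies 1 eq per mole → 230.7 mol.
(b) Mass: 230.7 mol × 84 g/mol = 19,380 g.

(a) 34.5 kg; (b) 19.4 kg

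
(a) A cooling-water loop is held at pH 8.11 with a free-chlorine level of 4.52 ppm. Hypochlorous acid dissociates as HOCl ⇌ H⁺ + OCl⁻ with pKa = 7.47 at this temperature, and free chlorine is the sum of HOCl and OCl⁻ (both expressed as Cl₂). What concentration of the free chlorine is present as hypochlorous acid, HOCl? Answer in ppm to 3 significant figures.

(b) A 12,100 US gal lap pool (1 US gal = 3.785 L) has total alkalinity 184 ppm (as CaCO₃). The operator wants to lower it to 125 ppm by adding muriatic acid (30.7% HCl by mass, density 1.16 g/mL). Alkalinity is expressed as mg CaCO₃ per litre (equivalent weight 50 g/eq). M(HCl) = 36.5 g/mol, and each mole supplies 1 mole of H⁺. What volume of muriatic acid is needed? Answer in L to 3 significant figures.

(a) 0.842 ppm; (b) 5.54 L

(a) [OCl⁻]/[HOCl] = 10^(pH − pKa) = 10^(8.11 − 7.47) = 10^0.64 = 4.365.
(a) Fraction as HOCl = 1 / (1 + 4.365) = 0.1864.
(a) HOCl = 0.1864 × 4.52 ppm = 0.8425 ppm.

(b) Volume: 12,100 US gal × 3.785 L/gal = 45,798 L.
(b) Alkalinity to neutralize: (184 − 125) = 59 mg/L as CaCO₃ × 45,798 L = 2702 g as CaCO₃.
(b) Equivalents of H⁺ required: 2702 ÷ 50 g/eq = 54.04 eq = 54.04 mol HCl.
(b) Mass of HCl: 54.04 × 36.5 = 1973 g.
(b) Mass of 30.7% solution: 1973 / 0.307 = 6425 g.
(b) Volume: 6425 g ÷ 1.16 g/mL = 5539 mL.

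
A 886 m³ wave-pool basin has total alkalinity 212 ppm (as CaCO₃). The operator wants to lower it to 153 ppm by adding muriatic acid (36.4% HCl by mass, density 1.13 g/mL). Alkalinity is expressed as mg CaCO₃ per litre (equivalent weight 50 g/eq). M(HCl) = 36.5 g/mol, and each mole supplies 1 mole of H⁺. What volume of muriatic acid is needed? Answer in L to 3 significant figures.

92.8 L

Volume: 886 m³ = 886,000 L.
Alkalinity to neutralize: (212 − 153) = 59 mg/L as CaCO₃ × 886,000 L = 52,270 g as CaCO₃.
Equivalents of H⁺ required: 52,270 ÷ 50 g/eq = 1045 eq = 1045 mol HCl.
Mass of HCl: 1045 × 36.5 = 38,160 g.
Mass of 36.4% solution: 38,160 / 0.364 = 104,800 g.
Volume: 104,800 g ÷ 1.13 g/mL = 92,770 mL.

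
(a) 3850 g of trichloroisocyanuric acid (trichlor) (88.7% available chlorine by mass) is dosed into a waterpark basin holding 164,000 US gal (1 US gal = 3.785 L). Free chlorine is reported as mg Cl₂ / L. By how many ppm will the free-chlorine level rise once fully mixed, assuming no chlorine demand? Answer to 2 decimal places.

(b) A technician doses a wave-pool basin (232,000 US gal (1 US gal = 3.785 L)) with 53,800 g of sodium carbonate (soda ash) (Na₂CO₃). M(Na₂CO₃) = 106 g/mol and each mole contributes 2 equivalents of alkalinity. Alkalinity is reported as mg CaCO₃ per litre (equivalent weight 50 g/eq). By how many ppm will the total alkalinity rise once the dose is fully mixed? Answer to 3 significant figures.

(a) Volume: 164,000 US gal × 3.785 L/gal = 620,740 L.
(a) Available chlorine delivered: 3850 g × 0.887 = 3415 g as Cl₂.
(a) Concentration rise: 3415 g / 620,740 L = 5.501 mg/L = 5.50 ppm.

(b) Volume: 232,000 US gal × 3.785 L/gal = 878,120 L.
(b) Moles of Na₂CO₃: 53,800 g ÷ 106 g/mol = 507.5 mol → 1015 eq of alkalinity.
(b) As CaCO₃: 1015 eq × 50 g/eq = 50,750 g.
(b) Rise: 50,750 g / 878,120 L × 1000 = 57.8 mg/L.

(a) 5.50 ppm; (b) 57.8 ppm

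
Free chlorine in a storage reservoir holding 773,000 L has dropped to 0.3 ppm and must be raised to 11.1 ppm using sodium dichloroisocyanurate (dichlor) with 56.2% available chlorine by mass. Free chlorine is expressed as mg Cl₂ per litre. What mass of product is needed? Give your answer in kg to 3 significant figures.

Chlorine deficit: 11.1 − 0.3 = 10.8 ppm = 10.8 mg/L as Cl₂.
Cl₂ equivalent needed: 10.8 mg/L × 773,000 L = 8,348,000 mg = 8348 g.
Product at 56.2% available chlorine: 8348 / 0.562 = 14,850 g.

14.9 kg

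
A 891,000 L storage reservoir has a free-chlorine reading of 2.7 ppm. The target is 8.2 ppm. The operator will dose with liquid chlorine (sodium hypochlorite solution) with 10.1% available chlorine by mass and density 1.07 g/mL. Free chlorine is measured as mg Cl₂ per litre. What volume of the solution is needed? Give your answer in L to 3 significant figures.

45.3 L

Chlorine deficit: 8.2 − 2.7 = 5.5 ppm = 5.5 mg/L as Cl₂.
Cl₂ equivalent needed: 5.5 mg/L × 891,000 L = 4,900,000 mg = 4900 g.
Product at 10.1% available chlorine: 4900 / 0.101 = 48,520 g.
Volume at density 1.07 g/mL: 48,520 g ÷ 1.07 g/mL = 45,350 mL.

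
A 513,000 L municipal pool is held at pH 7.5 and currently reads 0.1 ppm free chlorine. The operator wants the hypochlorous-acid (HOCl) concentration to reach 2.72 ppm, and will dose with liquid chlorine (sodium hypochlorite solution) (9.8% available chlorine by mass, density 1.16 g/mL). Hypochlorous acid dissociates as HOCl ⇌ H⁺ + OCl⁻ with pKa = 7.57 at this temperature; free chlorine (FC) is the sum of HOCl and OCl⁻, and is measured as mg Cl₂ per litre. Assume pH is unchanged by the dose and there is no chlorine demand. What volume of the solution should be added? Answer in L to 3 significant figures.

[OCl⁻]/[HOCl] = 10^(pH − pKa) = 10^(7.5 − 7.57) = 0.8511; fraction as HOCl = 1/(1 + 0.8511) = 0.5402.
Free chlorine required for 2.72 ppm HOCl: 2.72 / 0.5402 = 5.035 ppm.
FC to add: 5.035 − 0.1 = 4.935 mg/L as Cl₂.
Cl₂ equivalent: 4.935 mg/L × 513,000 L = 2532 g.
Product at 9.8% available Cl: 2532 / 0.098 = 25,830 g.
Volume: 25,830 g ÷ 1.16 g/mL = 22,270 mL.

22.3 L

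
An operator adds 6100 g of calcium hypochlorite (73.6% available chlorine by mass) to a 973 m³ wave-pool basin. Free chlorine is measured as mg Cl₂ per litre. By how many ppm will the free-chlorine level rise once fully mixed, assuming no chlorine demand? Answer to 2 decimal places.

Volume: 973 m³ = 973,000 L.
Available chlorine delivered: 6100 g × 0.736 = 4490 g as Cl₂.
Concentration rise: 4490 g / 973,000 L = 4.614 mg/L = 4.61 ppm.

4.61 ppm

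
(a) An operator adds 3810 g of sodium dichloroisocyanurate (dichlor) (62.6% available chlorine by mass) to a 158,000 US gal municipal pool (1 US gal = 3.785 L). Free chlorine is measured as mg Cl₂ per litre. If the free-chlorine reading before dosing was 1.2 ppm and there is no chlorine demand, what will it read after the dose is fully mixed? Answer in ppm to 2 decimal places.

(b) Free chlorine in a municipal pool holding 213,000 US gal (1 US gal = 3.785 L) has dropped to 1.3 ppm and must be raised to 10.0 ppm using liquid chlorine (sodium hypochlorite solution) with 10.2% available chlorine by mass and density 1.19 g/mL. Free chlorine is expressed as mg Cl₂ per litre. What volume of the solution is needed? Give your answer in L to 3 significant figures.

(a) Volume: 158,000 US gal × 3.785 L/gal = 598,030 L.
(a) Available chlorine delivered: 3810 g × 0.626 = 2385 g as Cl₂.
(a) Concentration rise: 2385 g / 598,030 L = 3.988 mg/L = 3.99 ppm.
(a) Final FC: 1.2 + 3.99 = 5.19 ppm.

(b) Volume: 213,000 US gal × 3.785 L/gal = 806,205 L.
(b) Chlorine deficit: 10.0 − 1.3 = 8.7 ppm = 8.7 mg/L as Cl₂.
(b) Cl₂ equivalent needed: 8.7 mg/L × 806,205 L = 7,014,000 mg = 7014 g.
(b) Product at 10.2% available chlorine: 7014 / 0.102 = 68,760 g.
(b) Volume at density 1.19 g/mL: 68,760 g ÷ 1.19 g/mL = 57,790 mL.

(a) 5.19 ppm; (b) 57.8 L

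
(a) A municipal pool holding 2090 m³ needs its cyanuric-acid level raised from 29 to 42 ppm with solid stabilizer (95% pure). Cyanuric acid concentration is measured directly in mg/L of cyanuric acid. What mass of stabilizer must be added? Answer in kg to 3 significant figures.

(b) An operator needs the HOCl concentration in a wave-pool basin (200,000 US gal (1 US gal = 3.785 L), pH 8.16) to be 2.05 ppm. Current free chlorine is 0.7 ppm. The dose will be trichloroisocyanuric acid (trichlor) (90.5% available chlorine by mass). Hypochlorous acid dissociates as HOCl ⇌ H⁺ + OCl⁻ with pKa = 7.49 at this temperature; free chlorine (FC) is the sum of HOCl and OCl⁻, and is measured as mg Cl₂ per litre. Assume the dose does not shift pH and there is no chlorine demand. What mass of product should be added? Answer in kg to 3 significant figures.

(a) Volume: 2090 m³ = 2,090,000 L.
(a) CYA to add: (42 − 29) = 13 mg/L × 2,090,000 L = 27,170 g cyanuric acid.
(a) At 95% purity: 27,170 / 0.95 = 28,600 g product.

(b) Volume: 200,000 US gal × 3.785 L/gal = 757,000 L.
(b) [OCl⁻]/[HOCl] = 10^(pH − pKa) = 10^(8.16 − 7.49) = 4.677; fraction as HOCl = 1/(1 + 4.677) = 0.1761.
(b) Free chlorine required for 2.05 ppm HOCl: 2.05 / 0.1761 = 11.64 ppm.
(b) FC to add: 11.64 − 0.7 = 10.94 mg/L as Cl₂.
(b) Cl₂ equivalent: 10.94 mg/L × 757,000 L = 8280 g.
(b) Product at 90.5% available Cl: 8280 / 0.905 = 9150 g.

(a) 28.6 kg; (b) 9.15 kg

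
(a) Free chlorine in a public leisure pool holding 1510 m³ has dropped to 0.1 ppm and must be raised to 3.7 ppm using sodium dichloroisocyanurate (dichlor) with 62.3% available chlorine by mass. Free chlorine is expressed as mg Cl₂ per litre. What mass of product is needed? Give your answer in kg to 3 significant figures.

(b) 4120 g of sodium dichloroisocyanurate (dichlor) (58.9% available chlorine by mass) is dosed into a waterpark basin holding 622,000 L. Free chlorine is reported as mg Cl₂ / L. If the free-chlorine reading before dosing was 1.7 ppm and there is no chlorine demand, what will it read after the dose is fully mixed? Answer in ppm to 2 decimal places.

(a) Volume: 1510 m³ = 1,510,000 L.
(a) Chlorine deficit: 3.7 − 0.1 = 3.6 ppm = 3.6 mg/L as Cl₂.
(a) Cl₂ equivalent needed: 3.6 mg/L × 1,510,000 L = 5,436,000 mg = 5436 g.
(a) Product at 62.3% available chlorine: 5436 / 0.623 = 8726 g.

(b) Available chlorine delivered: 4120 g × 0.589 = 2427 g as Cl₂.
(b) Concentration rise: 2427 g / 622,000 L = 3.901 mg/L = 3.90 ppm.
(b) Final FC: 1.7 + 3.90 = 5.60 ppm.

(a) 8.73 kg; (b) 5.60 ppm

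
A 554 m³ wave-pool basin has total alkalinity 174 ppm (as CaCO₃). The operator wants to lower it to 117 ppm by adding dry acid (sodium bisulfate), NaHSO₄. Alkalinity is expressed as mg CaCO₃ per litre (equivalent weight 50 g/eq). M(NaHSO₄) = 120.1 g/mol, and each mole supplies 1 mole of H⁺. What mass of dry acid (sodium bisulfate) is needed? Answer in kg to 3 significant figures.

Volume: 554 m³ = 554,000 L.
Alkalinity to neutralize: (174 − 117) = 57 mg/L as CaCO₃ × 554,000 L = 31,580 g as CaCO₃.
Equivalents of H⁺ required: 31,580 ÷ 50 g/eq = 631.6 eq = 631.6 mol NaHSO₄.
Mass of NaHSO₄: 631.6 × 120.1 = 75,850 g.

75.9 kg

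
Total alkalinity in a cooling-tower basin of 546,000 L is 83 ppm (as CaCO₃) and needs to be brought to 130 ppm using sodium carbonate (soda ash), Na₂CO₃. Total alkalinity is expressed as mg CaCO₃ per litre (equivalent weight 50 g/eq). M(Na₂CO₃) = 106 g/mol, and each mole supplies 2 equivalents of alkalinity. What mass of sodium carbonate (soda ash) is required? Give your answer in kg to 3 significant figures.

27.2 kg

Alkalinity to add: (130 − 83) = 47 mg/L as CaCO₃ × 546,000 L = 25,660 g as CaCO₃.
Equivalents: 25,660 g ÷ 50 g/eq = 513.2 eq.
Each mole of Na₂CO₃ supplies 2 eq, so 513.2 / 2 = 256.6 mol.
Mass: 256.6 mol × 106 g/mol = 27,200 g.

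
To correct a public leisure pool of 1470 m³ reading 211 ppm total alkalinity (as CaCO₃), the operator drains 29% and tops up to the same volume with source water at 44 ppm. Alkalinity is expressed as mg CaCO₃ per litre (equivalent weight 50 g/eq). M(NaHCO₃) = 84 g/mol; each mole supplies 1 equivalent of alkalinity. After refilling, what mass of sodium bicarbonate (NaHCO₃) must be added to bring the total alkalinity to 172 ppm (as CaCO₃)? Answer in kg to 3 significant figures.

23.3 kg

Volume: 1470 m³ = 1,470,000 L.
After draining 29% and refilling: 211 × 0.71 + 44 × 0.29 = 162.57 ppm.
Deficit to target: 172 − 162.57 = 9.43 mg/L.
As CaCO₃: 9.43 mg/L × 1,470,000 L = 13,860 g; ÷ 50 g/eq ÷ 1 = 277.2 mol NaHCO₃.
Mass: 277.2 × 84 = 23,290 g.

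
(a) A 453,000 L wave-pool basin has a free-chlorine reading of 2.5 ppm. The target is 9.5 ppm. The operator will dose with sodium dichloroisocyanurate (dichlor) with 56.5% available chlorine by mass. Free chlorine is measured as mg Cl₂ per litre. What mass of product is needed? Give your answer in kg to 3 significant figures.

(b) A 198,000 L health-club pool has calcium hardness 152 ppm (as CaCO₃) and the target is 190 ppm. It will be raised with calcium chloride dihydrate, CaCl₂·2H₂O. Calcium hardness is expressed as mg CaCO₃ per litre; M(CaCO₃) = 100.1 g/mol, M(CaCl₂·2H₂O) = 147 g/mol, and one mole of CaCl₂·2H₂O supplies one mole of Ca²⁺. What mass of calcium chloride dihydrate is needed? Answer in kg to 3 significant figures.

(a) 5.61 kg; (b) 11.0 kg

(a) Chlorine deficit: 9.5 − 2.5 = 7 ppm = 7 mg/L as Cl₂.
(a) Cl₂ equivalent needed: 7 mg/L × 453,000 L = 3,171,000 mg = 3171 g.
(a) Product at 56.5% available chlorine: 3171 / 0.565 = 5612 g.

(b) Hardness to add: (190 − 152) = 38 mg/L as CaCO₃ × 198,000 L = 7524 g as CaCO₃.
(b) Moles of Ca²⁺ (1 mol Ca²⁺ ≡ 1 mol CaCO₃): 7524 / 100.1 g/mol = 75.16 mol.
(b) Mass of CaCl₂·2H₂O: 75.16 × 147 = 11,050 g.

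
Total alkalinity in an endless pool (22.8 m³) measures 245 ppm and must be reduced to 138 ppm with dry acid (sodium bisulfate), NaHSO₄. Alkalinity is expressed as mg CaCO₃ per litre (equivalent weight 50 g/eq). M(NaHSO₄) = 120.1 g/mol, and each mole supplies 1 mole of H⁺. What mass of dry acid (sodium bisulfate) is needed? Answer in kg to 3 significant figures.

5.86 kg

Volume: 22.8 m³ = 22,800 L.
Alkalinity to neutralize: (245 − 138) = 107 mg/L as CaCO₃ × 22,800 L = 2440 g as CaCO₃.
Equivalents of H⁺ required: 2440 ÷ 50 g/eq = 48.79 eq = 48.79 mol NaHSO₄.
Mass of NaHSO₄: 48.79 × 120.1 = 5860 g.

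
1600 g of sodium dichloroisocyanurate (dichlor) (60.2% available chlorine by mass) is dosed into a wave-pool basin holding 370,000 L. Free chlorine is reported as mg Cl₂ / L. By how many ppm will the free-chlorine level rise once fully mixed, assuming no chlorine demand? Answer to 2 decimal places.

2.60 ppm

Available chlorine delivered: 1600 g × 0.602 = 963.2 g as Cl₂.
Concentration rise: 963.2 g / 370,000 L = 2.603 mg/L = 2.60 ppm.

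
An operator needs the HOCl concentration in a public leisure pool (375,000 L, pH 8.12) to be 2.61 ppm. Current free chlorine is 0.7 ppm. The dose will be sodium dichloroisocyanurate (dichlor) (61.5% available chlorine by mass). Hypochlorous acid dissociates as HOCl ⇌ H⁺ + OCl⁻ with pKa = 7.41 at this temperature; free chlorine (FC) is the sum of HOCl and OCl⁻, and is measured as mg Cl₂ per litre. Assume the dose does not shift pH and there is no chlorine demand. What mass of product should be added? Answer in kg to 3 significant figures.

[OCl⁻]/[HOCl] = 10^(pH − pKa) = 10^(8.12 − 7.41) = 5.129; fraction as HOCl = 1/(1 + 5.129) = 0.1632.
Free chlorine required for 2.61 ppm HOCl: 2.61 / 0.1632 = 16 ppm.
FC to add: 16 − 0.7 = 15.3 mg/L as Cl₂.
Cl₂ equivalent: 15.3 mg/L × 375,000 L = 5736 g.
Product at 61.5% available Cl: 5736 / 0.615 = 9327 g.

9.33 kg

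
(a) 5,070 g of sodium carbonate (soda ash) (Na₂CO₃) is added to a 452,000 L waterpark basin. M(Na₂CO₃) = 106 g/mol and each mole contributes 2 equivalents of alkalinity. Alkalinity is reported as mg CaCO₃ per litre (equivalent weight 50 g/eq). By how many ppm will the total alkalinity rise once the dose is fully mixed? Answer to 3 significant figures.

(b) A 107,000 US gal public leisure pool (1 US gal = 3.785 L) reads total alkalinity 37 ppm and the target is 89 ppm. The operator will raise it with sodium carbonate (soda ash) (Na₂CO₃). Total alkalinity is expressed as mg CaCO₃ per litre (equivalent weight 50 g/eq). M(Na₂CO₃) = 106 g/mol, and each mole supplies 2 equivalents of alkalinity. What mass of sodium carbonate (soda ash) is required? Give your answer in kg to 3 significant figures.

(a) Moles of Na₂CO₃: 5,070 g ÷ 106 g/mol = 47.83 mol → 95.66 eq of alkalinity.
(a) As CaCO₃: 95.66 eq × 50 g/eq = 4783 g.
(a) Rise: 4783 g / 452,000 L × 1000 = 10.58 mg/L.

(b) Volume: 107,000 US gal × 3.785 L/gal = 404,995 L.
(b) Alkalinity to add: (89 − 37) = 52 mg/L as CaCO₃ × 404,995 L = 21,060 g as CaCO₃.
(b) Equivalents: 21,060 g ÷ 50 g/eq = 421.2 eq.
(b) Each mole of Na₂CO₃ supplies 2 eq, so 421.2 / 2 = 210.6 mol.
(b) Mass: 210.6 mol × 106 g/mol = 22,320 g.

(a) 10.6 ppm; (b) 22.3 kg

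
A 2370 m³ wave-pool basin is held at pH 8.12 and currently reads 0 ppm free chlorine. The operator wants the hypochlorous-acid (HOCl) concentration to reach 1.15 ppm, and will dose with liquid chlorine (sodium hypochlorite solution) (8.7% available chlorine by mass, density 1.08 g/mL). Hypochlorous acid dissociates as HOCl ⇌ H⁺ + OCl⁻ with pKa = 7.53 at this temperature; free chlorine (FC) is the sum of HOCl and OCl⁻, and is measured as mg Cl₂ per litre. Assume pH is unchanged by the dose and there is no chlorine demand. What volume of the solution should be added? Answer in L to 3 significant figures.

142 L

Volume: 2370 m³ = 2,370,000 L.
[OCl⁻]/[HOCl] = 10^(pH − pKa) = 10^(8.12 − 7.53) = 3.89; fraction as HOCl = 1/(1 + 3.89) = 0.2045.
Free chlorine required for 1.15 ppm HOCl: 1.15 / 0.2045 = 5.624 ppm.
FC to add: 5.624 − 0 = 5.624 mg/L as Cl₂.
Cl₂ equivalent: 5.624 mg/L × 2,370,000 L = 13,330 g.
Product at 8.7% available Cl: 13,330 / 0.087 = 153,200 g.
Volume: 153,200 g ÷ 1.08 g/mL = 141,900 mL.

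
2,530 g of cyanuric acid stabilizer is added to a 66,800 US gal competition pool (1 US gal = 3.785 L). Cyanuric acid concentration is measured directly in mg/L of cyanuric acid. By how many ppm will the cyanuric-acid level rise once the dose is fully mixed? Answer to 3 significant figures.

Volume: 66,800 US gal × 3.785 L/gal = 252,838 L.
Rise: 2,530 g / 252,838 L × 1000 = 10.01 mg/L.

10.0 ppm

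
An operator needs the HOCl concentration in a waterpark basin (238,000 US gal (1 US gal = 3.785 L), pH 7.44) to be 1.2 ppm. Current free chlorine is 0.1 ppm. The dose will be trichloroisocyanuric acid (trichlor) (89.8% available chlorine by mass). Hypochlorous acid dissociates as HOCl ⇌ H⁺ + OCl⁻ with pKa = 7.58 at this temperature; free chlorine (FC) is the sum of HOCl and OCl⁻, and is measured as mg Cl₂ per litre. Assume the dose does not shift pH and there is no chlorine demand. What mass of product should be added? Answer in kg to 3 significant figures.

Volume: 238,000 US gal × 3.785 L/gal = 900,830 L.
[OCl⁻]/[HOCl] = 10^(pH − pKa) = 10^(7.44 − 7.58) = 0.7244; fraction as HOCl = 1/(1 + 0.7244) = 0.5799.
Free chlorine required for 1.2 ppm HOCl: 1.2 / 0.5799 = 2.069 ppm.
FC to add: 2.069 − 0.1 = 1.969 mg/L as Cl₂.
Cl₂ equivalent: 1.969 mg/L × 900,830 L = 1774 g.
Product at 89.8% available Cl: 1774 / 0.898 = 1976 g.

1.98 kg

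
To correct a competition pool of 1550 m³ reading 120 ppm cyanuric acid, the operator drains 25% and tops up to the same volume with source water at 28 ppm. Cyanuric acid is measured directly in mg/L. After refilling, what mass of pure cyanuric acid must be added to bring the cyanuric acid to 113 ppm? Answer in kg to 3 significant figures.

Volume: 1550 m³ = 1,550,000 L.
After draining 25% and refilling: 120 × 0.75 + 28 × 0.25 = 97 ppm.
Deficit to target: 113 − 97 = 16 mg/L.
Mass: 16 mg/L × 1,550,000 L = 24,800 g cyanuric acid.

24.8 kg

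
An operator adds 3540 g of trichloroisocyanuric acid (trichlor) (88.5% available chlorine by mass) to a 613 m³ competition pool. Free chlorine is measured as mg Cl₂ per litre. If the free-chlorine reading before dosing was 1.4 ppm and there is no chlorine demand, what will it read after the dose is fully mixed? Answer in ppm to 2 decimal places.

6.51 ppm

Volume: 613 m³ = 613,000 L.
Available chlorine delivered: 3540 g × 0.885 = 3133 g as Cl₂.
Concentration rise: 3133 g / 613,000 L = 5.111 mg/L = 5.11 ppm.
Final FC: 1.4 + 5.11 = 6.51 ppm.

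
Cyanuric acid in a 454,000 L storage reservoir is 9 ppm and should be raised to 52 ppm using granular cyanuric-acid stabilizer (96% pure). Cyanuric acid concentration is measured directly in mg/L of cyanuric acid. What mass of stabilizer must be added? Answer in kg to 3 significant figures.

20.3 kg

CYA to add: (52 − 9) = 43 mg/L × 454,000 L = 19,520 g cyanuric acid.
At 96% purity: 19,520 / 0.96 = 20,340 g product.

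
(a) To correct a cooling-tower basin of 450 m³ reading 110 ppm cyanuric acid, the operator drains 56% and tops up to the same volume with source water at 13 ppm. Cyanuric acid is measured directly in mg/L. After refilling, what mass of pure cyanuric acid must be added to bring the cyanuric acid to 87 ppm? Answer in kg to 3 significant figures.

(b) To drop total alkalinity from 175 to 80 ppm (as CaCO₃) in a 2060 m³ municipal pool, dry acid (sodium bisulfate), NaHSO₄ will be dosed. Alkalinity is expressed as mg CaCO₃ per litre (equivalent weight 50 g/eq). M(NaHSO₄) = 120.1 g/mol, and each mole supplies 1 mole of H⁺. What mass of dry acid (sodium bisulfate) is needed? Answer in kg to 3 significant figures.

(a) Volume: 450 m³ = 450,000 L.
(a) After draining 56% and refilling: 110 × 0.44 + 13 × 0.56 = 55.68 ppm.
(a) Deficit to target: 87 − 55.68 = 31.32 mg/L.
(a) Mass: 31.32 mg/L × 450,000 L = 14,090 g cyanuric acid.

(b) Volume: 2060 m³ = 2,060,000 L.
(b) Alkalinity to neutralize: (175 − 80) = 95 mg/L as CaCO₃ × 2,060,000 L = 195,700 g as CaCO₃.
(b) Equivalents of H⁺ required: 195,700 ÷ 50 g/eq = 3914 eq = 3914 mol NaHSO₄.
(b) Mass of NaHSO₄: 3914 × 120.1 = 470,100 g.

(a) 14.1 kg; (b) 470 kg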